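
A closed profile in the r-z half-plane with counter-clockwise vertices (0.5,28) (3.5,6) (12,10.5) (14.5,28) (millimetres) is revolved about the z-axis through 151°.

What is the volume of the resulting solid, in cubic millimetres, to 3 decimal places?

Profile (r,z), 4 vertices: (0.5,28) (3.5,6) (12,10.5) (14.5,28)
edge 0: (0.5,28)→(3.5,6)  cross = 0.5·6 − 3.5·28 = -95.0000; (r_i+r_j)·cross = 4·-95.0000 = -380.0000
edge 1: (3.5,6)→(12,10.5)  cross = 3.5·10.5 − 12·6 = -35.2500; (r_i+r_j)·cross = 15.5·-35.2500 = -546.3750
edge 2: (12,10.5)→(14.5,28)  cross = 12·28 − 14.5·10.5 = 183.7500; (r_i+r_j)·cross = 26.5·183.7500 = 4869.3750
edge 3: (14.5,28)→(0.5,28)  cross = 14.5·28 − 0.5·28 = 392.0000; (r_i+r_j)·cross = 15·392.0000 = 5880.0000
Σcross = 445.5000 → A = |Σcross|/2 = 222.7500 mm²
Σ(r_i+r_j)·cross = 9823.0000 → first moment M = |Σ|/6 = 1637.1667
R_c = M/A = 1637.1667/222.7500 = 7.3498 mm
θ = 151° = 2.635447 rad
V = θ·R_c·A = 2.635447·7.3498·222.7500 = 4314.666 mm³

Volume = 4314.666 mm³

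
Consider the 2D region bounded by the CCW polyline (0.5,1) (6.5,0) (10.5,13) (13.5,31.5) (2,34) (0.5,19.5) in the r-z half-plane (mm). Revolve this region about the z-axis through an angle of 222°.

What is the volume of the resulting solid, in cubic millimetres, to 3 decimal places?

Profile (r,z), 6 vertices: (0.5,1) (6.5,0) (10.5,13) (13.5,31.5) (2,34) (0.5,19.5)
edge 0: (0.5,1)→(6.5,0)  cross = 0.5·0 − 6.5·1 = -6.5000; (r_i+r_j)·cross = 7·-6.5000 = -45.5000
edge 1: (6.5,0)→(10.5,13)  cross = 6.5·13 − 10.5·0 = 84.5000; (r_i+r_j)·cross = 17·84.5000 = 1436.5000
edge 2: (10.5,13)→(13.5,31.5)  cross = 10.5·31.5 − 13.5·13 = 155.2500; (r_i+r_j)·cross = 24·155.2500 = 3726.0000
edge 3: (13.5,31.5)→(2,34)  cross = 13.5·34 − 2·31.5 = 396.0000; (r_i+r_j)·cross = 15.5·396.0000 = 6138.0000
edge 4: (2,34)→(0.5,19.5)  cross = 2·19.5 − 0.5·34 = 22.0000; (r_i+r_j)·cross = 2.5·22.0000 = 55.0000
edge 5: (0.5,19.5)→(0.5,1)  cross = 0.5·1 − 0.5·19.5 = -9.2500; (r_i+r_j)·cross = 1·-9.2500 = -9.2500
Σcross = 642.0000 → A = |Σcross|/2 = 321.0000 mm²
Σ(r_i+r_j)·cross = 11300.7500 → first moment M = |Σ|/6 = 1883.4583
R_c = M/A = 1883.4583/321.0000 = 5.8675 mm
θ = 222° = 3.874631 rad
V = θ·R_c·A = 3.874631·5.8675·321.0000 = 7297.706 mm³

Volume = 7297.706 mm³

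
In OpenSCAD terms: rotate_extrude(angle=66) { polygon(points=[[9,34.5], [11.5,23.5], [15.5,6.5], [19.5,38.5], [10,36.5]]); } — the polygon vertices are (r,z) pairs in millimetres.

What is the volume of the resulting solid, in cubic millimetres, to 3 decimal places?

Volume = 2839.188 mm³

Profile (r,z), 5 vertices: (9,34.5) (11.5,23.5) (15.5,6.5) (19.5,38.5) (10,36.5)
edge 0: (9,34.5)→(11.5,23.5)  cross = 9·23.5 − 11.5·34.5 = -185.2500; (r_i+r_j)·cross = 20.5·-185.2500 = -3797.6250
edge 1: (11.5,23.5)→(15.5,6.5)  cross = 11.5·6.5 − 15.5·23.5 = -289.5000; (r_i+r_j)·cross = 27·-289.5000 = -7816.5000
edge 2: (15.5,6.5)→(19.5,38.5)  cross = 15.5·38.5 − 19.5·6.5 = 470.0000; (r_i+r_j)·cross = 35·470.0000 = 16450.0000
edge 3: (19.5,38.5)→(10,36.5)  cross = 19.5·36.5 − 10·38.5 = 326.7500; (r_i+r_j)·cross = 29.5·326.7500 = 9639.1250
edge 4: (10,36.5)→(9,34.5)  cross = 10·34.5 − 9·36.5 = 16.5000; (r_i+r_j)·cross = 19·16.5000 = 313.5000
Σcross = 338.5000 → A = |Σcross|/2 = 169.2500 mm²
Σ(r_i+r_j)·cross = 14788.5000 → first moment M = |Σ|/6 = 2464.7500
R_c = M/A = 2464.7500/169.2500 = 14.5628 mm
θ = 66° = 1.151917 rad
V = θ·R_c·A = 1.151917·14.5628·169.2500 = 2839.188 mm³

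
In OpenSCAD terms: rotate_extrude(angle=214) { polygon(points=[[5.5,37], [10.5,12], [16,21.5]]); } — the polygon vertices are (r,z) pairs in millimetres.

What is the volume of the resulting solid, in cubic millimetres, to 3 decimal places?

Profile (r,z), 3 vertices: (5.5,37) (10.5,12) (16,21.5)
edge 0: (5.5,37)→(10.5,12)  cross = 5.5·12 − 10.5·37 = -322.5000; (r_i+r_j)·cross = 16·-322.5000 = -5160.0000
edge 1: (10.5,12)→(16,21.5)  cross = 10.5·21.5 − 16·12 = 33.7500; (r_i+r_j)·cross = 26.5·33.7500 = 894.3750
edge 2: (16,21.5)→(5.5,37)  cross = 16·37 − 5.5·21.5 = 473.7500; (r_i+r_j)·cross = 21.5·473.7500 = 10185.6250
Σcross = 185.0000 → A = |Σcross|/2 = 92.5000 mm²
Σ(r_i+r_j)·cross = 5920.0000 → first moment M = |Σ|/6 = 986.6667
R_c = M/A = 986.6667/92.5000 = 10.6667 mm
θ = 214° = 3.735005 rad
V = θ·R_c·A = 3.735005·10.6667·92.5000 = 3685.205 mm³

Volume = 3685.205 mm³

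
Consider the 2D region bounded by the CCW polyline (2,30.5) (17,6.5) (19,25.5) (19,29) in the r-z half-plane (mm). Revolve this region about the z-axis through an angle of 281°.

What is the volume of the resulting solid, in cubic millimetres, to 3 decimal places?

Profile (r,z), 4 vertices: (2,30.5) (17,6.5) (19,25.5) (19,29)
edge 0: (2,30.5)→(17,6.5)  cross = 2·6.5 − 17·30.5 = -505.5000; (r_i+r_j)·cross = 19·-505.5000 = -9604.5000
edge 1: (17,6.5)→(19,25.5)  cross = 17·25.5 − 19·6.5 = 310.0000; (r_i+r_j)·cross = 36·310.0000 = 11160.0000
edge 2: (19,25.5)→(19,29)  cross = 19·29 − 19·25.5 = 66.5000; (r_i+r_j)·cross = 38·66.5000 = 2527.0000
edge 3: (19,29)→(2,30.5)  cross = 19·30.5 − 2·29 = 521.5000; (r_i+r_j)·cross = 21·521.5000 = 10951.5000
Σcross = 392.5000 → A = |Σcross|/2 = 196.2500 mm²
Σ(r_i+r_j)·cross = 15034.0000 → first moment M = |Σ|/6 = 2505.6667
R_c = M/A = 2505.6667/196.2500 = 12.7677 mm
θ = 281° = 4.904375 rad
V = θ·R_c·A = 4.904375·12.7677·196.2500 = 12288.729 mm³

Volume = 12288.729 mm³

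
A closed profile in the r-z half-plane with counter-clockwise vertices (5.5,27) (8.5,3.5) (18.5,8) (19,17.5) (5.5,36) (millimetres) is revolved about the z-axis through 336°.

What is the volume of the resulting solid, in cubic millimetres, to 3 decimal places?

Volume = 17045.828 mm³

Profile (r,z), 5 vertices: (5.5,27) (8.5,3.5) (18.5,8) (19,17.5) (5.5,36)
edge 0: (5.5,27)→(8.5,3.5)  cross = 5.5·3.5 − 8.5·27 = -210.2500; (r_i+r_j)·cross = 14·-210.2500 = -2943.5000
edge 1: (8.5,3.5)→(18.5,8)  cross = 8.5·8 − 18.5·3.5 = 3.2500; (r_i+r_j)·cross = 27·3.2500 = 87.7500
edge 2: (18.5,8)→(19,17.5)  cross = 18.5·17.5 − 19·8 = 171.7500; (r_i+r_j)·cross = 37.5·171.7500 = 6440.6250
edge 3: (19,17.5)→(5.5,36)  cross = 19·36 − 5.5·17.5 = 587.7500; (r_i+r_j)·cross = 24.5·587.7500 = 14399.8750
edge 4: (5.5,36)→(5.5,27)  cross = 5.5·27 − 5.5·36 = -49.5000; (r_i+r_j)·cross = 11·-49.5000 = -544.5000
Σcross = 503.0000 → A = |Σcross|/2 = 251.5000 mm²
Σ(r_i+r_j)·cross = 17440.2500 → first moment M = |Σ|/6 = 2906.7083
R_c = M/A = 2906.7083/251.5000 = 11.5575 mm
θ = 336° = 5.864306 rad
V = θ·R_c·A = 5.864306·11.5575·251.5000 = 17045.828 mm³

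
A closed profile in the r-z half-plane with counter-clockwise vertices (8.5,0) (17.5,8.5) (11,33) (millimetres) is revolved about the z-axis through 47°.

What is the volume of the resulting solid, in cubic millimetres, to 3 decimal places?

Volume = 1394.894 mm³

Profile (r,z), 3 vertices: (8.5,0) (17.5,8.5) (11,33)
edge 0: (8.5,0)→(17.5,8.5)  cross = 8.5·8.5 − 17.5·0 = 72.2500; (r_i+r_j)·cross = 26·72.2500 = 1878.5000
edge 1: (17.5,8.5)→(11,33)  cross = 17.5·33 − 11·8.5 = 484.0000; (r_i+r_j)·cross = 28.5·484.0000 = 13794.0000
edge 2: (11,33)→(8.5,0)  cross = 11·0 − 8.5·33 = -280.5000; (r_i+r_j)·cross = 19.5·-280.5000 = -5469.7500
Σcross = 275.7500 → A = |Σcross|/2 = 137.8750 mm²
Σ(r_i+r_j)·cross = 10202.7500 → first moment M = |Σ|/6 = 1700.4583
R_c = M/A = 1700.4583/137.8750 = 12.3333 mm
θ = 47° = 0.820305 rad
V = θ·R_c·A = 0.820305·12.3333·137.8750 = 1394.894 mm³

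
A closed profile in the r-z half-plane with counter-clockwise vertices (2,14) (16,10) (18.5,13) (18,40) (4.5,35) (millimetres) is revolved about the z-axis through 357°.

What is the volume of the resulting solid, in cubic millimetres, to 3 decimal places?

Volume = 26657.548 mm³

Profile (r,z), 5 vertices: (2,14) (16,10) (18.5,13) (18,40) (4.5,35)
edge 0: (2,14)→(16,10)  cross = 2·10 − 16·14 = -204.0000; (r_i+r_j)·cross = 18·-204.0000 = -3672.0000
edge 1: (16,10)→(18.5,13)  cross = 16·13 − 18.5·10 = 23.0000; (r_i+r_j)·cross = 34.5·23.0000 = 793.5000
edge 2: (18.5,13)→(18,40)  cross = 18.5·40 − 18·13 = 506.0000; (r_i+r_j)·cross = 36.5·506.0000 = 18469.0000
edge 3: (18,40)→(4.5,35)  cross = 18·35 − 4.5·40 = 450.0000; (r_i+r_j)·cross = 22.5·450.0000 = 10125.0000
edge 4: (4.5,35)→(2,14)  cross = 4.5·14 − 2·35 = -7.0000; (r_i+r_j)·cross = 6.5·-7.0000 = -45.5000
Σcross = 768.0000 → A = |Σcross|/2 = 384.0000 mm²
Σ(r_i+r_j)·cross = 25670.0000 → first moment M = |Σ|/6 = 4278.3333
R_c = M/A = 4278.3333/384.0000 = 11.1415 mm
θ = 357° = 6.230825 rad
V = θ·R_c·A = 6.230825·11.1415·384.0000 = 26657.548 mm³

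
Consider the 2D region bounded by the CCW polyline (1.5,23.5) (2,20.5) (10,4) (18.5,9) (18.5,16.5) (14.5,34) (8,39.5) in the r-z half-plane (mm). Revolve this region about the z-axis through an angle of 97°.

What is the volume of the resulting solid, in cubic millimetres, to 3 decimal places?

Profile (r,z), 7 vertices: (1.5,23.5) (2,20.5) (10,4) (18.5,9) (18.5,16.5) (14.5,34) (8,39.5)
edge 0: (1.5,23.5)→(2,20.5)  cross = 1.5·20.5 − 2·23.5 = -16.2500; (r_i+r_j)·cross = 3.5·-16.2500 = -56.8750
edge 1: (2,20.5)→(10,4)  cross = 2·4 − 10·20.5 = -197.0000; (r_i+r_j)·cross = 12·-197.0000 = -2364.0000
edge 2: (10,4)→(18.5,9)  cross = 10·9 − 18.5·4 = 16.0000; (r_i+r_j)·cross = 28.5·16.0000 = 456.0000
edge 3: (18.5,9)→(18.5,16.5)  cross = 18.5·16.5 − 18.5·9 = 138.7500; (r_i+r_j)·cross = 37·138.7500 = 5133.7500
edge 4: (18.5,16.5)→(14.5,34)  cross = 18.5·34 − 14.5·16.5 = 389.7500; (r_i+r_j)·cross = 33·389.7500 = 12861.7500
edge 5: (14.5,34)→(8,39.5)  cross = 14.5·39.5 − 8·34 = 300.7500; (r_i+r_j)·cross = 22.5·300.7500 = 6766.8750
edge 6: (8,39.5)→(1.5,23.5)  cross = 8·23.5 − 1.5·39.5 = 128.7500; (r_i+r_j)·cross = 9.5·128.7500 = 1223.1250
Σcross = 760.7500 → A = |Σcross|/2 = 380.3750 mm²
Σ(r_i+r_j)·cross = 24020.6250 → first moment M = |Σ|/6 = 4003.4375
R_c = M/A = 4003.4375/380.3750 = 10.5250 mm
θ = 97° = 1.692969 rad
V = θ·R_c·A = 1.692969·10.5250·380.3750 = 6777.697 mm³

Volume = 6777.697 mm³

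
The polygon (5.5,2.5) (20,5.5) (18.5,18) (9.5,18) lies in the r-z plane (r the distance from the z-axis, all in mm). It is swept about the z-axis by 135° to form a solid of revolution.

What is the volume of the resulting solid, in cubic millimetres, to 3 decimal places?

Profile (r,z), 4 vertices: (5.5,2.5) (20,5.5) (18.5,18) (9.5,18)
edge 0: (5.5,2.5)→(20,5.5)  cross = 5.5·5.5 − 20·2.5 = -19.7500; (r_i+r_j)·cross = 25.5·-19.7500 = -503.6250
edge 1: (20,5.5)→(18.5,18)  cross = 20·18 − 18.5·5.5 = 258.2500; (r_i+r_j)·cross = 38.5·258.2500 = 9942.6250
edge 2: (18.5,18)→(9.5,18)  cross = 18.5·18 − 9.5·18 = 162.0000; (r_i+r_j)·cross = 28·162.0000 = 4536.0000
edge 3: (9.5,18)→(5.5,2.5)  cross = 9.5·2.5 − 5.5·18 = -75.2500; (r_i+r_j)·cross = 15·-75.2500 = -1128.7500
Σcross = 325.2500 → A = |Σcross|/2 = 162.6250 mm²
Σ(r_i+r_j)·cross = 12846.2500 → first moment M = |Σ|/6 = 2141.0417
R_c = M/A = 2141.0417/162.6250 = 13.1655 mm
θ = 135° = 2.356194 rad
V = θ·R_c·A = 2.356194·13.1655·162.6250 = 5044.711 mm³

Volume = 5044.711 mm³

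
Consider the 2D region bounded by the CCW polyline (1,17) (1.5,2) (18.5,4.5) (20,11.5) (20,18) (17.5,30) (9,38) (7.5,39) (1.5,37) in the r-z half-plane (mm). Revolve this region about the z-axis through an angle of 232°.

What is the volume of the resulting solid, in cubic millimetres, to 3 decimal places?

Volume = 22572.992 mm³

Profile (r,z), 9 vertices: (1,17) (1.5,2) (18.5,4.5) (20,11.5) (20,18) (17.5,30) (9,38) (7.5,39) (1.5,37)
edge 0: (1,17)→(1.5,2)  cross = 1·2 − 1.5·17 = -23.5000; (r_i+r_j)·cross = 2.5·-23.5000 = -58.7500
edge 1: (1.5,2)→(18.5,4.5)  cross = 1.5·4.5 − 18.5·2 = -30.2500; (r_i+r_j)·cross = 20·-30.2500 = -605.0000
edge 2: (18.5,4.5)→(20,11.5)  cross = 18.5·11.5 − 20·4.5 = 122.7500; (r_i+r_j)·cross = 38.5·122.7500 = 4725.8750
edge 3: (20,11.5)→(20,18)  cross = 20·18 − 20·11.5 = 130.0000; (r_i+r_j)·cross = 40·130.0000 = 5200.0000
edge 4: (20,18)→(17.5,30)  cross = 20·30 − 17.5·18 = 285.0000; (r_i+r_j)·cross = 37.5·285.0000 = 10687.5000
edge 5: (17.5,30)→(9,38)  cross = 17.5·38 − 9·30 = 395.0000; (r_i+r_j)·cross = 26.5·395.0000 = 10467.5000
edge 6: (9,38)→(7.5,39)  cross = 9·39 − 7.5·38 = 66.0000; (r_i+r_j)·cross = 16.5·66.0000 = 1089.0000
edge 7: (7.5,39)→(1.5,37)  cross = 7.5·37 − 1.5·39 = 219.0000; (r_i+r_j)·cross = 9·219.0000 = 1971.0000
edge 8: (1.5,37)→(1,17)  cross = 1.5·17 − 1·37 = -11.5000; (r_i+r_j)·cross = 2.5·-11.5000 = -28.7500
Σcross = 1152.5000 → A = |Σcross|/2 = 576.2500 mm²
Σ(r_i+r_j)·cross = 33448.3750 → first moment M = |Σ|/6 = 5574.7292
R_c = M/A = 5574.7292/576.2500 = 9.6742 mm
θ = 232° = 4.049164 rad
V = θ·R_c·A = 4.049164·9.6742·576.2500 = 22572.992 mm³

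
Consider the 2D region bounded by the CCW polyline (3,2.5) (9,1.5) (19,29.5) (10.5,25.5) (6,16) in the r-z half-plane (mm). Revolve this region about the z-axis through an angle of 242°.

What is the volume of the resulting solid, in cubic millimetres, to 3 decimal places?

Profile (r,z), 5 vertices: (3,2.5) (9,1.5) (19,29.5) (10.5,25.5) (6,16)
edge 0: (3,2.5)→(9,1.5)  cross = 3·1.5 − 9·2.5 = -18.0000; (r_i+r_j)·cross = 12·-18.0000 = -216.0000
edge 1: (9,1.5)→(19,29.5)  cross = 9·29.5 − 19·1.5 = 237.0000; (r_i+r_j)·cross = 28·237.0000 = 6636.0000
edge 2: (19,29.5)→(10.5,25.5)  cross = 19·25.5 − 10.5·29.5 = 174.7500; (r_i+r_j)·cross = 29.5·174.7500 = 5155.1250
edge 3: (10.5,25.5)→(6,16)  cross = 10.5·16 − 6·25.5 = 15.0000; (r_i+r_j)·cross = 16.5·15.0000 = 247.5000
edge 4: (6,16)→(3,2.5)  cross = 6·2.5 − 3·16 = -33.0000; (r_i+r_j)·cross = 9·-33.0000 = -297.0000
Σcross = 375.7500 → A = |Σcross|/2 = 187.8750 mm²
Σ(r_i+r_j)·cross = 11525.6250 → first moment M = |Σ|/6 = 1920.9375
R_c = M/A = 1920.9375/187.8750 = 10.2246 mm
θ = 242° = 4.223697 rad
V = θ·R_c·A = 4.223697·10.2246·187.8750 = 8113.458 mm³

Volume = 8113.458 mm³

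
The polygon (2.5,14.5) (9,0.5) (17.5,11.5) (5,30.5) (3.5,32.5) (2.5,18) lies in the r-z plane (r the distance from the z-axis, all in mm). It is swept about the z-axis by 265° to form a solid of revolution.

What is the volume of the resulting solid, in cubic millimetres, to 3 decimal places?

Volume = 9297.074 mm³

Profile (r,z), 6 vertices: (2.5,14.5) (9,0.5) (17.5,11.5) (5,30.5) (3.5,32.5) (2.5,18)
edge 0: (2.5,14.5)→(9,0.5)  cross = 2.5·0.5 − 9·14.5 = -129.2500; (r_i+r_j)·cross = 11.5·-129.2500 = -1486.3750
edge 1: (9,0.5)→(17.5,11.5)  cross = 9·11.5 − 17.5·0.5 = 94.7500; (r_i+r_j)·cross = 26.5·94.7500 = 2510.8750
edge 2: (17.5,11.5)→(5,30.5)  cross = 17.5·30.5 − 5·11.5 = 476.2500; (r_i+r_j)·cross = 22.5·476.2500 = 10715.6250
edge 3: (5,30.5)→(3.5,32.5)  cross = 5·32.5 − 3.5·30.5 = 55.7500; (r_i+r_j)·cross = 8.5·55.7500 = 473.8750
edge 4: (3.5,32.5)→(2.5,18)  cross = 3.5·18 − 2.5·32.5 = -18.2500; (r_i+r_j)·cross = 6·-18.2500 = -109.5000
edge 5: (2.5,18)→(2.5,14.5)  cross = 2.5·14.5 − 2.5·18 = -8.7500; (r_i+r_j)·cross = 5·-8.7500 = -43.7500
Σcross = 470.5000 → A = |Σcross|/2 = 235.2500 mm²
Σ(r_i+r_j)·cross = 12060.7500 → first moment M = |Σ|/6 = 2010.1250
R_c = M/A = 2010.1250/235.2500 = 8.5446 mm
θ = 265° = 4.625123 rad
V = θ·R_c·A = 4.625123·8.5446·235.2500 = 9297.074 mm³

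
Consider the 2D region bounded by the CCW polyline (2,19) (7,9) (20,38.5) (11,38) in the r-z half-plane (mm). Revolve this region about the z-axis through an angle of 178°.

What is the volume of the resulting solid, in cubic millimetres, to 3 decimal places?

Profile (r,z), 4 vertices: (2,19) (7,9) (20,38.5) (11,38)
edge 0: (2,19)→(7,9)  cross = 2·9 − 7·19 = -115.0000; (r_i+r_j)·cross = 9·-115.0000 = -1035.0000
edge 1: (7,9)→(20,38.5)  cross = 7·38.5 − 20·9 = 89.5000; (r_i+r_j)·cross = 27·89.5000 = 2416.5000
edge 2: (20,38.5)→(11,38)  cross = 20·38 − 11·38.5 = 336.5000; (r_i+r_j)·cross = 31·336.5000 = 10431.5000
edge 3: (11,38)→(2,19)  cross = 11·19 − 2·38 = 133.0000; (r_i+r_j)·cross = 13·133.0000 = 1729.0000
Σcross = 444.0000 → A = |Σcross|/2 = 222.0000 mm²
Σ(r_i+r_j)·cross = 13542.0000 → first moment M = |Σ|/6 = 2257.0000
R_c = M/A = 2257.0000/222.0000 = 10.1667 mm
θ = 178° = 3.106686 rad
V = θ·R_c·A = 3.106686·10.1667·222.0000 = 7011.790 mm³

Volume = 7011.790 mm³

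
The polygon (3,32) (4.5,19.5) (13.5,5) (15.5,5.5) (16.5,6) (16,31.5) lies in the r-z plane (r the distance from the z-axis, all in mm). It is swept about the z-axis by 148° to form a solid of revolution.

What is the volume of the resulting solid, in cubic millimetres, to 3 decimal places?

Profile (r,z), 6 vertices: (3,32) (4.5,19.5) (13.5,5) (15.5,5.5) (16.5,6) (16,31.5)
edge 0: (3,32)→(4.5,19.5)  cross = 3·19.5 − 4.5·32 = -85.5000; (r_i+r_j)·cross = 7.5·-85.5000 = -641.2500
edge 1: (4.5,19.5)→(13.5,5)  cross = 4.5·5 − 13.5·19.5 = -240.7500; (r_i+r_j)·cross = 18·-240.7500 = -4333.5000
edge 2: (13.5,5)→(15.5,5.5)  cross = 13.5·5.5 − 15.5·5 = -3.2500; (r_i+r_j)·cross = 29·-3.2500 = -94.2500
edge 3: (15.5,5.5)→(16.5,6)  cross = 15.5·6 − 16.5·5.5 = 2.2500; (r_i+r_j)·cross = 32·2.2500 = 72.0000
edge 4: (16.5,6)→(16,31.5)  cross = 16.5·31.5 − 16·6 = 423.7500; (r_i+r_j)·cross = 32.5·423.7500 = 13771.8750
edge 5: (16,31.5)→(3,32)  cross = 16·32 − 3·31.5 = 417.5000; (r_i+r_j)·cross = 19·417.5000 = 7932.5000
Σcross = 514.0000 → A = |Σcross|/2 = 257.0000 mm²
Σ(r_i+r_j)·cross = 16707.3750 → first moment M = |Σ|/6 = 2784.5625
R_c = M/A = 2784.5625/257.0000 = 10.8349 mm
θ = 148° = 2.583087 rad
V = θ·R_c·A = 2.583087·10.8349·257.0000 = 7192.768 mm³

Volume = 7192.768 mm³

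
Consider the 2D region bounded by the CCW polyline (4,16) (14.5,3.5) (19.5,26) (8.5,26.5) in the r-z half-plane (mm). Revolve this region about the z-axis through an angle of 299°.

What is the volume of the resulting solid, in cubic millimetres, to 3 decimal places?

Volume = 13151.142 mm³

Profile (r,z), 4 vertices: (4,16) (14.5,3.5) (19.5,26) (8.5,26.5)
edge 0: (4,16)→(14.5,3.5)  cross = 4·3.5 − 14.5·16 = -218.0000; (r_i+r_j)·cross = 18.5·-218.0000 = -4033.0000
edge 1: (14.5,3.5)→(19.5,26)  cross = 14.5·26 − 19.5·3.5 = 308.7500; (r_i+r_j)·cross = 34·308.7500 = 10497.5000
edge 2: (19.5,26)→(8.5,26.5)  cross = 19.5·26.5 − 8.5·26 = 295.7500; (r_i+r_j)·cross = 28·295.7500 = 8281.0000
edge 3: (8.5,26.5)→(4,16)  cross = 8.5·16 − 4·26.5 = 30.0000; (r_i+r_j)·cross = 12.5·30.0000 = 375.0000
Σcross = 416.5000 → A = |Σcross|/2 = 208.2500 mm²
Σ(r_i+r_j)·cross = 15120.5000 → first moment M = |Σ|/6 = 2520.0833
R_c = M/A = 2520.0833/208.2500 = 12.1012 mm
θ = 299° = 5.218534 rad
V = θ·R_c·A = 5.218534·12.1012·208.2500 = 13151.142 mm³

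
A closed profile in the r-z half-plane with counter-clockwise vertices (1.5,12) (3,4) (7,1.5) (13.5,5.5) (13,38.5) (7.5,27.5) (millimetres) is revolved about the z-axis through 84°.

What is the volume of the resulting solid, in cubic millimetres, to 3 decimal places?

Volume = 3355.086 mm³

Profile (r,z), 6 vertices: (1.5,12) (3,4) (7,1.5) (13.5,5.5) (13,38.5) (7.5,27.5)
edge 0: (1.5,12)→(3,4)  cross = 1.5·4 − 3·12 = -30.0000; (r_i+r_j)·cross = 4.5·-30.0000 = -135.0000
edge 1: (3,4)→(7,1.5)  cross = 3·1.5 − 7·4 = -23.5000; (r_i+r_j)·cross = 10·-23.5000 = -235.0000
edge 2: (7,1.5)→(13.5,5.5)  cross = 7·5.5 − 13.5·1.5 = 18.2500; (r_i+r_j)·cross = 20.5·18.2500 = 374.1250
edge 3: (13.5,5.5)→(13,38.5)  cross = 13.5·38.5 − 13·5.5 = 448.2500; (r_i+r_j)·cross = 26.5·448.2500 = 11878.6250
edge 4: (13,38.5)→(7.5,27.5)  cross = 13·27.5 − 7.5·38.5 = 68.7500; (r_i+r_j)·cross = 20.5·68.7500 = 1409.3750
edge 5: (7.5,27.5)→(1.5,12)  cross = 7.5·12 − 1.5·27.5 = 48.7500; (r_i+r_j)·cross = 9·48.7500 = 438.7500
Σcross = 530.5000 → A = |Σcross|/2 = 265.2500 mm²
Σ(r_i+r_j)·cross = 13730.8750 → first moment M = |Σ|/6 = 2288.4792
R_c = M/A = 2288.4792/265.2500 = 8.6276 mm
θ = 84° = 1.466077 rad
V = θ·R_c·A = 1.466077·8.6276·265.2500 = 3355.086 mm³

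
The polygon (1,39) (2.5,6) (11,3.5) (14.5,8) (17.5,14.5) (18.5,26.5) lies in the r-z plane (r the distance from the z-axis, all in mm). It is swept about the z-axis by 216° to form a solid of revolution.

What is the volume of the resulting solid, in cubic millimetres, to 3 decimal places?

Volume = 14259.846 mm³

Profile (r,z), 6 vertices: (1,39) (2.5,6) (11,3.5) (14.5,8) (17.5,14.5) (18.5,26.5)
edge 0: (1,39)→(2.5,6)  cross = 1·6 − 2.5·39 = -91.5000; (r_i+r_j)·cross = 3.5·-91.5000 = -320.2500
edge 1: (2.5,6)→(11,3.5)  cross = 2.5·3.5 − 11·6 = -57.2500; (r_i+r_j)·cross = 13.5·-57.2500 = -772.8750
edge 2: (11,3.5)→(14.5,8)  cross = 11·8 − 14.5·3.5 = 37.2500; (r_i+r_j)·cross = 25.5·37.2500 = 949.8750
edge 3: (14.5,8)→(17.5,14.5)  cross = 14.5·14.5 − 17.5·8 = 70.2500; (r_i+r_j)·cross = 32·70.2500 = 2248.0000
edge 4: (17.5,14.5)→(18.5,26.5)  cross = 17.5·26.5 − 18.5·14.5 = 195.5000; (r_i+r_j)·cross = 36·195.5000 = 7038.0000
edge 5: (18.5,26.5)→(1,39)  cross = 18.5·39 − 1·26.5 = 695.0000; (r_i+r_j)·cross = 19.5·695.0000 = 13552.5000
Σcross = 849.2500 → A = |Σcross|/2 = 424.6250 mm²
Σ(r_i+r_j)·cross = 22695.2500 → first moment M = |Σ|/6 = 3782.5417
R_c = M/A = 3782.5417/424.6250 = 8.9080 mm
θ = 216° = 3.769911 rad
V = θ·R_c·A = 3.769911·8.9080·424.6250 = 14259.846 mm³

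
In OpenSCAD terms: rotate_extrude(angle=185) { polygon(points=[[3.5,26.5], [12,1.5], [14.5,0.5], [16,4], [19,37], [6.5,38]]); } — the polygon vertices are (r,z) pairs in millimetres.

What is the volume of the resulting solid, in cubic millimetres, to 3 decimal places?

Volume = 14524.888 mm³

Profile (r,z), 6 vertices: (3.5,26.5) (12,1.5) (14.5,0.5) (16,4) (19,37) (6.5,38)
edge 0: (3.5,26.5)→(12,1.5)  cross = 3.5·1.5 − 12·26.5 = -312.7500; (r_i+r_j)·cross = 15.5·-312.7500 = -4847.6250
edge 1: (12,1.5)→(14.5,0.5)  cross = 12·0.5 − 14.5·1.5 = -15.7500; (r_i+r_j)·cross = 26.5·-15.7500 = -417.3750
edge 2: (14.5,0.5)→(16,4)  cross = 14.5·4 − 16·0.5 = 50.0000; (r_i+r_j)·cross = 30.5·50.0000 = 1525.0000
edge 3: (16,4)→(19,37)  cross = 16·37 − 19·4 = 516.0000; (r_i+r_j)·cross = 35·516.0000 = 18060.0000
edge 4: (19,37)→(6.5,38)  cross = 19·38 − 6.5·37 = 481.5000; (r_i+r_j)·cross = 25.5·481.5000 = 12278.2500
edge 5: (6.5,38)→(3.5,26.5)  cross = 6.5·26.5 − 3.5·38 = 39.2500; (r_i+r_j)·cross = 10·39.2500 = 392.5000
Σcross = 758.2500 → A = |Σcross|/2 = 379.1250 mm²
Σ(r_i+r_j)·cross = 26990.7500 → first moment M = |Σ|/6 = 4498.4583
R_c = M/A = 4498.4583/379.1250 = 11.8654 mm
θ = 185° = 3.228859 rad
V = θ·R_c·A = 3.228859·11.8654·379.1250 = 14524.888 mm³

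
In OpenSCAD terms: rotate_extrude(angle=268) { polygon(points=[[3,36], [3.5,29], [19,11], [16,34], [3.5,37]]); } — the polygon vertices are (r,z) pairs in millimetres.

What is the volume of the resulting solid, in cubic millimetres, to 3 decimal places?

Profile (r,z), 5 vertices: (3,36) (3.5,29) (19,11) (16,34) (3.5,37)
edge 0: (3,36)→(3.5,29)  cross = 3·29 − 3.5·36 = -39.0000; (r_i+r_j)·cross = 6.5·-39.0000 = -253.5000
edge 1: (3.5,29)→(19,11)  cross = 3.5·11 − 19·29 = -512.5000; (r_i+r_j)·cross = 22.5·-512.5000 = -11531.2500
edge 2: (19,11)→(16,34)  cross = 19·34 − 16·11 = 470.0000; (r_i+r_j)·cross = 35·470.0000 = 16450.0000
edge 3: (16,34)→(3.5,37)  cross = 16·37 − 3.5·34 = 473.0000; (r_i+r_j)·cross = 19.5·473.0000 = 9223.5000
edge 4: (3.5,37)→(3,36)  cross = 3.5·36 − 3·37 = 15.0000; (r_i+r_j)·cross = 6.5·15.0000 = 97.5000
Σcross = 406.5000 → A = |Σcross|/2 = 203.2500 mm²
Σ(r_i+r_j)·cross = 13986.2500 → first moment M = |Σ|/6 = 2331.0417
R_c = M/A = 2331.0417/203.2500 = 11.4688 mm
θ = 268° = 4.677482 rad
V = θ·R_c·A = 4.677482·11.4688·203.2500 = 10903.406 mm³

Volume = 10903.406 mm³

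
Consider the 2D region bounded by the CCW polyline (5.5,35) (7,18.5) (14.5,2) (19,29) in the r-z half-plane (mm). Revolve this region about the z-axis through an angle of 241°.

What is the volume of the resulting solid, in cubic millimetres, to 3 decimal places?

Volume = 12577.720 mm³

Profile (r,z), 4 vertices: (5.5,35) (7,18.5) (14.5,2) (19,29)
edge 0: (5.5,35)→(7,18.5)  cross = 5.5·18.5 − 7·35 = -143.2500; (r_i+r_j)·cross = 12.5·-143.2500 = -1790.6250
edge 1: (7,18.5)→(14.5,2)  cross = 7·2 − 14.5·18.5 = -254.2500; (r_i+r_j)·cross = 21.5·-254.2500 = -5466.3750
edge 2: (14.5,2)→(19,29)  cross = 14.5·29 − 19·2 = 382.5000; (r_i+r_j)·cross = 33.5·382.5000 = 12813.7500
edge 3: (19,29)→(5.5,35)  cross = 19·35 − 5.5·29 = 505.5000; (r_i+r_j)·cross = 24.5·505.5000 = 12384.7500
Σcross = 490.5000 → A = |Σcross|/2 = 245.2500 mm²
Σ(r_i+r_j)·cross = 17941.5000 → first moment M = |Σ|/6 = 2990.2500
R_c = M/A = 2990.2500/245.2500 = 12.1927 mm
θ = 241° = 4.206243 rad
V = θ·R_c·A = 4.206243·12.1927·245.2500 = 12577.720 mm³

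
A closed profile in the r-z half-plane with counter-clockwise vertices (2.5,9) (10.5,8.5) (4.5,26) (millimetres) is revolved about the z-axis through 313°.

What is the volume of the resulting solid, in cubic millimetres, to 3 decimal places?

Profile (r,z), 3 vertices: (2.5,9) (10.5,8.5) (4.5,26)
edge 0: (2.5,9)→(10.5,8.5)  cross = 2.5·8.5 − 10.5·9 = -73.2500; (r_i+r_j)·cross = 13·-73.2500 = -952.2500
edge 1: (10.5,8.5)→(4.5,26)  cross = 10.5·26 − 4.5·8.5 = 234.7500; (r_i+r_j)·cross = 15·234.7500 = 3521.2500
edge 2: (4.5,26)→(2.5,9)  cross = 4.5·9 − 2.5·26 = -24.5000; (r_i+r_j)·cross = 7·-24.5000 = -171.5000
Σcross = 137.0000 → A = |Σcross|/2 = 68.5000 mm²
Σ(r_i+r_j)·cross = 2397.5000 → first moment M = |Σ|/6 = 399.5833
R_c = M/A = 399.5833/68.5000 = 5.8333 mm
θ = 313° = 5.462881 rad
V = θ·R_c·A = 5.462881·5.8333·68.5000 = 2182.876 mm³

Volume = 2182.876 mm³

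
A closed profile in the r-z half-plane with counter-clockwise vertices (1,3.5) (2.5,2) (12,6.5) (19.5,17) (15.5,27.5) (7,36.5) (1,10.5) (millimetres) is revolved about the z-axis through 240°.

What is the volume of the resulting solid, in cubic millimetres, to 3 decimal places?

Volume = 14328.280 mm³

Profile (r,z), 7 vertices: (1,3.5) (2.5,2) (12,6.5) (19.5,17) (15.5,27.5) (7,36.5) (1,10.5)
edge 0: (1,3.5)→(2.5,2)  cross = 1·2 − 2.5·3.5 = -6.7500; (r_i+r_j)·cross = 3.5·-6.7500 = -23.6250
edge 1: (2.5,2)→(12,6.5)  cross = 2.5·6.5 − 12·2 = -7.7500; (r_i+r_j)·cross = 14.5·-7.7500 = -112.3750
edge 2: (12,6.5)→(19.5,17)  cross = 12·17 − 19.5·6.5 = 77.2500; (r_i+r_j)·cross = 31.5·77.2500 = 2433.3750
edge 3: (19.5,17)→(15.5,27.5)  cross = 19.5·27.5 − 15.5·17 = 272.7500; (r_i+r_j)·cross = 35·272.7500 = 9546.2500
edge 4: (15.5,27.5)→(7,36.5)  cross = 15.5·36.5 − 7·27.5 = 373.2500; (r_i+r_j)·cross = 22.5·373.2500 = 8398.1250
edge 5: (7,36.5)→(1,10.5)  cross = 7·10.5 − 1·36.5 = 37.0000; (r_i+r_j)·cross = 8·37.0000 = 296.0000
edge 6: (1,10.5)→(1,3.5)  cross = 1·3.5 − 1·10.5 = -7.0000; (r_i+r_j)·cross = 2·-7.0000 = -14.0000
Σcross = 738.7500 → A = |Σcross|/2 = 369.3750 mm²
Σ(r_i+r_j)·cross = 20523.7500 → first moment M = |Σ|/6 = 3420.6250
R_c = M/A = 3420.6250/369.3750 = 9.2606 mm
θ = 240° = 4.188790 rad
V = θ·R_c·A = 4.188790·9.2606·369.3750 = 14328.280 mm³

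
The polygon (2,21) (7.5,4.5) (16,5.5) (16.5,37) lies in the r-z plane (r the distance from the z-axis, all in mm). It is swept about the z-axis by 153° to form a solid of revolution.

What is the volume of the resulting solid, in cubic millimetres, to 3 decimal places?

Profile (r,z), 4 vertices: (2,21) (7.5,4.5) (16,5.5) (16.5,37)
edge 0: (2,21)→(7.5,4.5)  cross = 2·4.5 − 7.5·21 = -148.5000; (r_i+r_j)·cross = 9.5·-148.5000 = -1410.7500
edge 1: (7.5,4.5)→(16,5.5)  cross = 7.5·5.5 − 16·4.5 = -30.7500; (r_i+r_j)·cross = 23.5·-30.7500 = -722.6250
edge 2: (16,5.5)→(16.5,37)  cross = 16·37 − 16.5·5.5 = 501.2500; (r_i+r_j)·cross = 32.5·501.2500 = 16290.6250
edge 3: (16.5,37)→(2,21)  cross = 16.5·21 − 2·37 = 272.5000; (r_i+r_j)·cross = 18.5·272.5000 = 5041.2500
Σcross = 594.5000 → A = |Σcross|/2 = 297.2500 mm²
Σ(r_i+r_j)·cross = 19198.5000 → first moment M = |Σ|/6 = 3199.7500
R_c = M/A = 3199.7500/297.2500 = 10.7645 mm
θ = 153° = 2.670354 rad
V = θ·R_c·A = 2.670354·10.7645·297.2500 = 8544.464 mm³

Volume = 8544.464 mm³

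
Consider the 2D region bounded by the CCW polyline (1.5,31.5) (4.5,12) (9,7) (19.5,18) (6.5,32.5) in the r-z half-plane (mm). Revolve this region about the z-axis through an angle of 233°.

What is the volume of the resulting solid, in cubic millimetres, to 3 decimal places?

Profile (r,z), 5 vertices: (1.5,31.5) (4.5,12) (9,7) (19.5,18) (6.5,32.5)
edge 0: (1.5,31.5)→(4.5,12)  cross = 1.5·12 − 4.5·31.5 = -123.7500; (r_i+r_j)·cross = 6·-123.7500 = -742.5000
edge 1: (4.5,12)→(9,7)  cross = 4.5·7 − 9·12 = -76.5000; (r_i+r_j)·cross = 13.5·-76.5000 = -1032.7500
edge 2: (9,7)→(19.5,18)  cross = 9·18 − 19.5·7 = 25.5000; (r_i+r_j)·cross = 28.5·25.5000 = 726.7500
edge 3: (19.5,18)→(6.5,32.5)  cross = 19.5·32.5 − 6.5·18 = 516.7500; (r_i+r_j)·cross = 26·516.7500 = 13435.5000
edge 4: (6.5,32.5)→(1.5,31.5)  cross = 6.5·31.5 − 1.5·32.5 = 156.0000; (r_i+r_j)·cross = 8·156.0000 = 1248.0000
Σcross = 498.0000 → A = |Σcross|/2 = 249.0000 mm²
Σ(r_i+r_j)·cross = 13635.0000 → first moment M = |Σ|/6 = 2272.5000
R_c = M/A = 2272.5000/249.0000 = 9.1265 mm
θ = 233° = 4.066617 rad
V = θ·R_c·A = 4.066617·9.1265·249.0000 = 9241.387 mm³

Volume = 9241.387 mm³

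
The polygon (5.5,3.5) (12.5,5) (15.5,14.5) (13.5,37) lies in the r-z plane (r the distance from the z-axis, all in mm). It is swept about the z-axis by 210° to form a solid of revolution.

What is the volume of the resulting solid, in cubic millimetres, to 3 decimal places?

Profile (r,z), 4 vertices: (5.5,3.5) (12.5,5) (15.5,14.5) (13.5,37)
edge 0: (5.5,3.5)→(12.5,5)  cross = 5.5·5 − 12.5·3.5 = -16.2500; (r_i+r_j)·cross = 18·-16.2500 = -292.5000
edge 1: (12.5,5)→(15.5,14.5)  cross = 12.5·14.5 − 15.5·5 = 103.7500; (r_i+r_j)·cross = 28·103.7500 = 2905.0000
edge 2: (15.5,14.5)→(13.5,37)  cross = 15.5·37 − 13.5·14.5 = 377.7500; (r_i+r_j)·cross = 29·377.7500 = 10954.7500
edge 3: (13.5,37)→(5.5,3.5)  cross = 13.5·3.5 − 5.5·37 = -156.2500; (r_i+r_j)·cross = 19·-156.2500 = -2968.7500
Σcross = 309.0000 → A = |Σcross|/2 = 154.5000 mm²
Σ(r_i+r_j)·cross = 10598.5000 → first moment M = |Σ|/6 = 1766.4167
R_c = M/A = 1766.4167/154.5000 = 11.4331 mm
θ = 210° = 3.665191 rad
V = θ·R_c·A = 3.665191·11.4331·154.5000 = 6474.255 mm³

Volume = 6474.255 mm³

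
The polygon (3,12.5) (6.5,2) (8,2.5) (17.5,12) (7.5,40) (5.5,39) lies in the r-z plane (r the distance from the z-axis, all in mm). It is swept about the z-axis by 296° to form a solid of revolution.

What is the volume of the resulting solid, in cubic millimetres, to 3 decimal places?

Volume = 14123.891 mm³

Profile (r,z), 6 vertices: (3,12.5) (6.5,2) (8,2.5) (17.5,12) (7.5,40) (5.5,39)
edge 0: (3,12.5)→(6.5,2)  cross = 3·2 − 6.5·12.5 = -75.2500; (r_i+r_j)·cross = 9.5·-75.2500 = -714.8750
edge 1: (6.5,2)→(8,2.5)  cross = 6.5·2.5 − 8·2 = 0.2500; (r_i+r_j)·cross = 14.5·0.2500 = 3.6250
edge 2: (8,2.5)→(17.5,12)  cross = 8·12 − 17.5·2.5 = 52.2500; (r_i+r_j)·cross = 25.5·52.2500 = 1332.3750
edge 3: (17.5,12)→(7.5,40)  cross = 17.5·40 − 7.5·12 = 610.0000; (r_i+r_j)·cross = 25·610.0000 = 15250.0000
edge 4: (7.5,40)→(5.5,39)  cross = 7.5·39 − 5.5·40 = 72.5000; (r_i+r_j)·cross = 13·72.5000 = 942.5000
edge 5: (5.5,39)→(3,12.5)  cross = 5.5·12.5 − 3·39 = -48.2500; (r_i+r_j)·cross = 8.5·-48.2500 = -410.1250
Σcross = 611.5000 → A = |Σcross|/2 = 305.7500 mm²
Σ(r_i+r_j)·cross = 16403.5000 → first moment M = |Σ|/6 = 2733.9167
R_c = M/A = 2733.9167/305.7500 = 8.9417 mm
θ = 296° = 5.166175 rad
V = θ·R_c·A = 5.166175·8.9417·305.7500 = 14123.891 mm³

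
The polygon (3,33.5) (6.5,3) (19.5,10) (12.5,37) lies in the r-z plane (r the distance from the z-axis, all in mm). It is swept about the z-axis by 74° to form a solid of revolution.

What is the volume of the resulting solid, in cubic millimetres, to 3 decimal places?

Profile (r,z), 4 vertices: (3,33.5) (6.5,3) (19.5,10) (12.5,37)
edge 0: (3,33.5)→(6.5,3)  cross = 3·3 − 6.5·33.5 = -208.7500; (r_i+r_j)·cross = 9.5·-208.7500 = -1983.1250
edge 1: (6.5,3)→(19.5,10)  cross = 6.5·10 − 19.5·3 = 6.5000; (r_i+r_j)·cross = 26·6.5000 = 169.0000
edge 2: (19.5,10)→(12.5,37)  cross = 19.5·37 − 12.5·10 = 596.5000; (r_i+r_j)·cross = 32·596.5000 = 19088.0000
edge 3: (12.5,37)→(3,33.5)  cross = 12.5·33.5 − 3·37 = 307.7500; (r_i+r_j)·cross = 15.5·307.7500 = 4770.1250
Σcross = 702.0000 → A = |Σcross|/2 = 351.0000 mm²
Σ(r_i+r_j)·cross = 22044.0000 → first moment M = |Σ|/6 = 3674.0000
R_c = M/A = 3674.0000/351.0000 = 10.4672 mm
θ = 74° = 1.291544 rad
V = θ·R_c·A = 1.291544·10.4672·351.0000 = 4745.131 mm³

Volume = 4745.131 mm³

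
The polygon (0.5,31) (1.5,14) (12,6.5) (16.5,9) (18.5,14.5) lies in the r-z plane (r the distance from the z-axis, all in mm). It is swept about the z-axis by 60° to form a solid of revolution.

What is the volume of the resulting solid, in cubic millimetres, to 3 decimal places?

Profile (r,z), 5 vertices: (0.5,31) (1.5,14) (12,6.5) (16.5,9) (18.5,14.5)
edge 0: (0.5,31)→(1.5,14)  cross = 0.5·14 − 1.5·31 = -39.5000; (r_i+r_j)·cross = 2·-39.5000 = -79.0000
edge 1: (1.5,14)→(12,6.5)  cross = 1.5·6.5 − 12·14 = -158.2500; (r_i+r_j)·cross = 13.5·-158.2500 = -2136.3750
edge 2: (12,6.5)→(16.5,9)  cross = 12·9 − 16.5·6.5 = 0.7500; (r_i+r_j)·cross = 28.5·0.7500 = 21.3750
edge 3: (16.5,9)→(18.5,14.5)  cross = 16.5·14.5 − 18.5·9 = 72.7500; (r_i+r_j)·cross = 35·72.7500 = 2546.2500
edge 4: (18.5,14.5)→(0.5,31)  cross = 18.5·31 − 0.5·14.5 = 566.2500; (r_i+r_j)·cross = 19·566.2500 = 10758.7500
Σcross = 442.0000 → A = |Σcross|/2 = 221.0000 mm²
Σ(r_i+r_j)·cross = 11111.0000 → first moment M = |Σ|/6 = 1851.8333
R_c = M/A = 1851.8333/221.0000 = 8.3793 mm
θ = 60° = 1.047198 rad
V = θ·R_c·A = 1.047198·8.3793·221.0000 = 1939.235 mm³

Volume = 1939.235 mm³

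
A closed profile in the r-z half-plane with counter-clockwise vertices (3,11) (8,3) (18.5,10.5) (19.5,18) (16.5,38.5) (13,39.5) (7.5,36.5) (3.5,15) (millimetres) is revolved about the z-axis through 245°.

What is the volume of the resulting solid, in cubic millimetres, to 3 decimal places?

Volume = 20668.142 mm³

Profile (r,z), 8 vertices: (3,11) (8,3) (18.5,10.5) (19.5,18) (16.5,38.5) (13,39.5) (7.5,36.5) (3.5,15)
edge 0: (3,11)→(8,3)  cross = 3·3 − 8·11 = -79.0000; (r_i+r_j)·cross = 11·-79.0000 = -869.0000
edge 1: (8,3)→(18.5,10.5)  cross = 8·10.5 − 18.5·3 = 28.5000; (r_i+r_j)·cross = 26.5·28.5000 = 755.2500
edge 2: (18.5,10.5)→(19.5,18)  cross = 18.5·18 − 19.5·10.5 = 128.2500; (r_i+r_j)·cross = 38·128.2500 = 4873.5000
edge 3: (19.5,18)→(16.5,38.5)  cross = 19.5·38.5 − 16.5·18 = 453.7500; (r_i+r_j)·cross = 36·453.7500 = 16335.0000
edge 4: (16.5,38.5)→(13,39.5)  cross = 16.5·39.5 − 13·38.5 = 151.2500; (r_i+r_j)·cross = 29.5·151.2500 = 4461.8750
edge 5: (13,39.5)→(7.5,36.5)  cross = 13·36.5 − 7.5·39.5 = 178.2500; (r_i+r_j)·cross = 20.5·178.2500 = 3654.1250
edge 6: (7.5,36.5)→(3.5,15)  cross = 7.5·15 − 3.5·36.5 = -15.2500; (r_i+r_j)·cross = 11·-15.2500 = -167.7500
edge 7: (3.5,15)→(3,11)  cross = 3.5·11 − 3·15 = -6.5000; (r_i+r_j)·cross = 6.5·-6.5000 = -42.2500
Σcross = 839.2500 → A = |Σcross|/2 = 419.6250 mm²
Σ(r_i+r_j)·cross = 29000.7500 → first moment M = |Σ|/6 = 4833.4583
R_c = M/A = 4833.4583/419.6250 = 11.5185 mm
θ = 245° = 4.276057 rad
V = θ·R_c·A = 4.276057·11.5185·419.6250 = 20668.142 mm³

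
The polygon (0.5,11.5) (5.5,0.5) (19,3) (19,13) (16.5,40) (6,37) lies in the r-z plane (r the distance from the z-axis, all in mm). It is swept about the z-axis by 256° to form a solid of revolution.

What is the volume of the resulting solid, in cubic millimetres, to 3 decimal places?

Volume = 26095.791 mm³

Profile (r,z), 6 vertices: (0.5,11.5) (5.5,0.5) (19,3) (19,13) (16.5,40) (6,37)
edge 0: (0.5,11.5)→(5.5,0.5)  cross = 0.5·0.5 − 5.5·11.5 = -63.0000; (r_i+r_j)·cross = 6·-63.0000 = -378.0000
edge 1: (5.5,0.5)→(19,3)  cross = 5.5·3 − 19·0.5 = 7.0000; (r_i+r_j)·cross = 24.5·7.0000 = 171.5000
edge 2: (19,3)→(19,13)  cross = 19·13 − 19·3 = 190.0000; (r_i+r_j)·cross = 38·190.0000 = 7220.0000
edge 3: (19,13)→(16.5,40)  cross = 19·40 − 16.5·13 = 545.5000; (r_i+r_j)·cross = 35.5·545.5000 = 19365.2500
edge 4: (16.5,40)→(6,37)  cross = 16.5·37 − 6·40 = 370.5000; (r_i+r_j)·cross = 22.5·370.5000 = 8336.2500
edge 5: (6,37)→(0.5,11.5)  cross = 6·11.5 − 0.5·37 = 50.5000; (r_i+r_j)·cross = 6.5·50.5000 = 328.2500
Σcross = 1100.5000 → A = |Σcross|/2 = 550.2500 mm²
Σ(r_i+r_j)·cross = 35043.2500 → first moment M = |Σ|/6 = 5840.5417
R_c = M/A = 5840.5417/550.2500 = 10.6143 mm
θ = 256° = 4.468043 rad
V = θ·R_c·A = 4.468043·10.6143·550.2500 = 26095.791 mm³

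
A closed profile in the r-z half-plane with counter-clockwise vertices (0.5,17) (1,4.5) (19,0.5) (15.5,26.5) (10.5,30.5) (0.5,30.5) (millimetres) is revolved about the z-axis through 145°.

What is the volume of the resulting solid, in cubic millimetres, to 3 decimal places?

Profile (r,z), 6 vertices: (0.5,17) (1,4.5) (19,0.5) (15.5,26.5) (10.5,30.5) (0.5,30.5)
edge 0: (0.5,17)→(1,4.5)  cross = 0.5·4.5 − 1·17 = -14.7500; (r_i+r_j)·cross = 1.5·-14.7500 = -22.1250
edge 1: (1,4.5)→(19,0.5)  cross = 1·0.5 − 19·4.5 = -85.0000; (r_i+r_j)·cross = 20·-85.0000 = -1700.0000
edge 2: (19,0.5)→(15.5,26.5)  cross = 19·26.5 − 15.5·0.5 = 495.7500; (r_i+r_j)·cross = 34.5·495.7500 = 17103.3750
edge 3: (15.5,26.5)→(10.5,30.5)  cross = 15.5·30.5 − 10.5·26.5 = 194.5000; (r_i+r_j)·cross = 26·194.5000 = 5057.0000
edge 4: (10.5,30.5)→(0.5,30.5)  cross = 10.5·30.5 − 0.5·30.5 = 305.0000; (r_i+r_j)·cross = 11·305.0000 = 3355.0000
edge 5: (0.5,30.5)→(0.5,17)  cross = 0.5·17 − 0.5·30.5 = -6.7500; (r_i+r_j)·cross = 1·-6.7500 = -6.7500
Σcross = 888.7500 → A = |Σcross|/2 = 444.3750 mm²
Σ(r_i+r_j)·cross = 23786.5000 → first moment M = |Σ|/6 = 3964.4167
R_c = M/A = 3964.4167/444.3750 = 8.9213 mm
θ = 145° = 2.530727 rad
V = θ·R_c·A = 2.530727·8.9213·444.3750 = 10032.858 mm³

Volume = 10032.858 mm³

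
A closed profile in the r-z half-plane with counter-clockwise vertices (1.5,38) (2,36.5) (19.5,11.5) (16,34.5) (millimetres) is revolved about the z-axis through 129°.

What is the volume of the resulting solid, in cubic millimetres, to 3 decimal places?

Profile (r,z), 4 vertices: (1.5,38) (2,36.5) (19.5,11.5) (16,34.5)
edge 0: (1.5,38)→(2,36.5)  cross = 1.5·36.5 − 2·38 = -21.2500; (r_i+r_j)·cross = 3.5·-21.2500 = -74.3750
edge 1: (2,36.5)→(19.5,11.5)  cross = 2·11.5 − 19.5·36.5 = -688.7500; (r_i+r_j)·cross = 21.5·-688.7500 = -14808.1250
edge 2: (19.5,11.5)→(16,34.5)  cross = 19.5·34.5 − 16·11.5 = 488.7500; (r_i+r_j)·cross = 35.5·488.7500 = 17350.6250
edge 3: (16,34.5)→(1.5,38)  cross = 16·38 − 1.5·34.5 = 556.2500; (r_i+r_j)·cross = 17.5·556.2500 = 9734.3750
Σcross = 335.0000 → A = |Σcross|/2 = 167.5000 mm²
Σ(r_i+r_j)·cross = 12202.5000 → first moment M = |Σ|/6 = 2033.7500
R_c = M/A = 2033.7500/167.5000 = 12.1418 mm
θ = 129° = 2.251475 rad
V = θ·R_c·A = 2.251475·12.1418·167.5000 = 4578.937 mm³

Volume = 4578.937 mm³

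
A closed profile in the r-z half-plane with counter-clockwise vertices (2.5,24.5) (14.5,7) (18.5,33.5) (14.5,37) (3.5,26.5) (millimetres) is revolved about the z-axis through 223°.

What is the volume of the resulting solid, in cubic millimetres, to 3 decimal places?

Volume = 11206.446 mm³

Profile (r,z), 5 vertices: (2.5,24.5) (14.5,7) (18.5,33.5) (14.5,37) (3.5,26.5)
edge 0: (2.5,24.5)→(14.5,7)  cross = 2.5·7 − 14.5·24.5 = -337.7500; (r_i+r_j)·cross = 17·-337.7500 = -5741.7500
edge 1: (14.5,7)→(18.5,33.5)  cross = 14.5·33.5 − 18.5·7 = 356.2500; (r_i+r_j)·cross = 33·356.2500 = 11756.2500
edge 2: (18.5,33.5)→(14.5,37)  cross = 18.5·37 − 14.5·33.5 = 198.7500; (r_i+r_j)·cross = 33·198.7500 = 6558.7500
edge 3: (14.5,37)→(3.5,26.5)  cross = 14.5·26.5 − 3.5·37 = 254.7500; (r_i+r_j)·cross = 18·254.7500 = 4585.5000
edge 4: (3.5,26.5)→(2.5,24.5)  cross = 3.5·24.5 − 2.5·26.5 = 19.5000; (r_i+r_j)·cross = 6·19.5000 = 117.0000
Σcross = 491.5000 → A = |Σcross|/2 = 245.7500 mm²
Σ(r_i+r_j)·cross = 17275.7500 → first moment M = |Σ|/6 = 2879.2917
R_c = M/A = 2879.2917/245.7500 = 11.7163 mm
θ = 223° = 3.892084 rad
V = θ·R_c·A = 3.892084·11.7163·245.7500 = 11206.446 mm³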